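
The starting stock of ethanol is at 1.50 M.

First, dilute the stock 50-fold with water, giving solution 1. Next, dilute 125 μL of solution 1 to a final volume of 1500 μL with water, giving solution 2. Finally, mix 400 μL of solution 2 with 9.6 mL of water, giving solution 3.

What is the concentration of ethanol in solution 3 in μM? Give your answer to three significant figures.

Step 1: 50-fold → factor 50
Step 2: 125 μL brought to 1500 μL → factor 1500/125 = 12
Step 3: 400 μL + 9.6 mL = 10000 μL total → factor 10000/400 = 25
Overall dilution factor = 50 × 12 × 25 = 15000
Final = 1.50 M / 15000 = 0.0001000 M = 100 μM

100 μM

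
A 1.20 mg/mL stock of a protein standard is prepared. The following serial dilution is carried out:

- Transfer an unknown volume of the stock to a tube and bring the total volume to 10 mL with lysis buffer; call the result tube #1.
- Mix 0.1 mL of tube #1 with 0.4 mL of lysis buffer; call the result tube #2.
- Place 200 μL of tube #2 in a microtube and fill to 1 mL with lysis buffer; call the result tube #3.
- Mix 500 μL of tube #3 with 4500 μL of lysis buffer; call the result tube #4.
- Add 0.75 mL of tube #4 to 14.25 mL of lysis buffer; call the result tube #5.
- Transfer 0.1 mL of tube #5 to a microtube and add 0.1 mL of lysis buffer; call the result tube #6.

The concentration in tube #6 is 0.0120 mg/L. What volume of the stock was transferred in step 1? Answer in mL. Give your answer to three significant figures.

1.00 mL

Step 1: v brought to 10 mL → factor = 10 mL/v
Step 2: 0.1 mL + 0.4 mL = 0.5 mL total → factor 0.5/0.1 = 5
Step 3: 200 μL brought to 1 mL → factor 1000/200 = 5
Step 4: 500 μL + 4500 μL = 5000 μL total → factor 5000/500 = 10
Step 5: 0.75 mL + 14.25 mL = 15 mL total → factor 15/0.75 = 20
Step 6: 0.1 mL + 0.1 mL = 0.2 mL total → factor 0.2/0.1 = 2
Product of known-step factors = 10000
Overall factor = 1.20 mg/mL / (0.0120 mg/L) = 1 × 10^5
Step-1 factor = 1 × 10^5 / 10000 = 10
v = 10 mL / 10 = 1.00 mL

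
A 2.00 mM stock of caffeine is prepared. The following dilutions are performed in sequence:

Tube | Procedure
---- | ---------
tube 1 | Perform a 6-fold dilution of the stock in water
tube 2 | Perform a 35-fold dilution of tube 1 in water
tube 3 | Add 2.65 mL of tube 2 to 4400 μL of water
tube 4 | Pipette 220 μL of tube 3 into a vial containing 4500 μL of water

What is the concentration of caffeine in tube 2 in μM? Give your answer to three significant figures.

Step 1: 6-fold → factor 6
Step 2: 35-fold → factor 35
Dilution factor through tube 2 = 6 × 35 = 210
[tube 2] = 2.00 mM / 210 = 0.009524 mM = 9.52 μM

9.52 μM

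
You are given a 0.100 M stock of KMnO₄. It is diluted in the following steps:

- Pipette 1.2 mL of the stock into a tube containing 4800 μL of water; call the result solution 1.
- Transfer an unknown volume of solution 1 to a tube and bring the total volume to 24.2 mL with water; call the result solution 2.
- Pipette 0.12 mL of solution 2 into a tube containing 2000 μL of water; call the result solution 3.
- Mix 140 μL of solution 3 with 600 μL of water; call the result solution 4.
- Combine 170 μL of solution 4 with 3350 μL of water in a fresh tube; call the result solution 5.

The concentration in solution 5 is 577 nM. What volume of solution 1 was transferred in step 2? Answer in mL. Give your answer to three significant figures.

Step 1: 1.2 mL + 4800 μL = 6 mL total → factor 6/1.2 = 5
Step 2: v brought to 24.2 mL → factor = 24.2 mL/v
Step 3: 0.12 mL + 2000 μL = 2.12 mL total → factor 2.12/0.12 = 17.667
Step 4: 140 μL + 600 μL = 740 μL total → factor 740/140 = 5.2857
Step 5: 170 μL + 3350 μL = 3520 μL total → factor 3520/170 = 20.706
Product of known-step factors = 9667.7
Overall factor = 0.100 M / (577 nM) = 1.7331 × 10^5
Step-2 factor = 1.7331 × 10^5 / 9667.7 = 17.927
v = 24.2 mL / 17.927 = 1.35 mL

1.35 mL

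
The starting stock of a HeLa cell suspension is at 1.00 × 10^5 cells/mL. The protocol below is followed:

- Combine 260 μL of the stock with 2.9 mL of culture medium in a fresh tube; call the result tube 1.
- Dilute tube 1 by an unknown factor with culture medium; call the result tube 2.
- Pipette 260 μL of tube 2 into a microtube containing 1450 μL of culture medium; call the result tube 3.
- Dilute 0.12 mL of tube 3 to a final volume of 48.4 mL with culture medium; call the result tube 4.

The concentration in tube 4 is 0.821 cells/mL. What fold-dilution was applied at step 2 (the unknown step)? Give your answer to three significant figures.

Step 1: 260 μL + 2.9 mL = 3160 μL total → factor 3160/260 = 12.154
Step 2: unknown factor x
Step 3: 260 μL + 1450 μL = 1710 μL total → factor 1710/260 = 6.5769
Step 4: 0.12 mL brought to 48.4 mL → factor 48.4/0.12 = 403.33
Product of known-step factors = 32240
Overall factor = 1.00 × 10^5 cells/mL / (0.821 cells/mL) = 1.218 × 10^5
x = 1.218 × 10^5 / 32240 = 3.78

3.78-fold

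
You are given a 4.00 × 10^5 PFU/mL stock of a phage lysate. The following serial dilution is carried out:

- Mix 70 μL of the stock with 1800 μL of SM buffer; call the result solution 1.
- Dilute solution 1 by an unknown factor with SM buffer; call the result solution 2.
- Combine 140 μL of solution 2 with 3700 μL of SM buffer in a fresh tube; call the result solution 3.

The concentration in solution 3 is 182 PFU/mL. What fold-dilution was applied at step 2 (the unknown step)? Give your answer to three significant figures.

Step 1: 70 μL + 1800 μL = 1870 μL total → factor 1870/70 = 26.714
Step 2: unknown factor x
Step 3: 140 μL + 3700 μL = 3840 μL total → factor 3840/140 = 27.429
Product of known-step factors = 732.73
Overall factor = 4.00 × 10^5 PFU/mL / (182 PFU/mL) = 2197.8
x = 2197.8 / 732.73 = 3.00

3.00-fold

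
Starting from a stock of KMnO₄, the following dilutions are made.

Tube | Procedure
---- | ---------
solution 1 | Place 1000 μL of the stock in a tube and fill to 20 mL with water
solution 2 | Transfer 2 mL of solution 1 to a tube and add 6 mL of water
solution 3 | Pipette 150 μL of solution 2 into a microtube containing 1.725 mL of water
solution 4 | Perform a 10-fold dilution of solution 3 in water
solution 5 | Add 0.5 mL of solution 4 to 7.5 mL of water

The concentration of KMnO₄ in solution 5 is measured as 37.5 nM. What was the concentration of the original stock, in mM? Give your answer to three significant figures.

6.00 mM

Step 1: 1000 μL brought to 20 mL → factor 20000/1000 = 20
Step 2: 2 mL + 6 mL = 8 mL total → factor 8/2 = 4
Step 3: 150 μL + 1.725 mL = 1875 μL total → factor 1875/150 = 12.5
Step 4: 10-fold → factor 10
Step 5: 0.5 mL + 7.5 mL = 8 mL total → factor 8/0.5 = 16
Overall dilution factor = 20 × 4 × 12.5 × 10 × 16 = 1.6 × 10^5
Stock = 37.5 nM × 1.6 × 10^5 = 6.000 × 10^6 nM = 6.00 mM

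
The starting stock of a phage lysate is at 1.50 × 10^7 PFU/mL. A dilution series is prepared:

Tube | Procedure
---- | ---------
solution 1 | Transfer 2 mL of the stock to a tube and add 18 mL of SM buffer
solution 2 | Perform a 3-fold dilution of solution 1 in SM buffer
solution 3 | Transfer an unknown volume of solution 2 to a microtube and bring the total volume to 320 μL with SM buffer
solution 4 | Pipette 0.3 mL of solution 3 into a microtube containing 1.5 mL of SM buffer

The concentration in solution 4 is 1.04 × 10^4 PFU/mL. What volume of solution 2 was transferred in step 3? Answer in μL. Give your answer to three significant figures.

39.9 μL

Step 1: 2 mL + 18 mL = 20 mL total → factor 20/2 = 10
Step 2: 3-fold → factor 3
Step 3: v brought to 320 μL → factor = 320 μL/v
Step 4: 0.3 mL + 1.5 mL = 1.8 mL total → factor 1.8/0.3 = 6
Product of known-step factors = 180
Overall factor = 1.50 × 10^7 PFU/mL / (1.04 × 10^4 PFU/mL) = 1442.3
Step-3 factor = 1442.3 / 180 = 8.0128
v = 320 μL / 8.0128 = 39.9 μL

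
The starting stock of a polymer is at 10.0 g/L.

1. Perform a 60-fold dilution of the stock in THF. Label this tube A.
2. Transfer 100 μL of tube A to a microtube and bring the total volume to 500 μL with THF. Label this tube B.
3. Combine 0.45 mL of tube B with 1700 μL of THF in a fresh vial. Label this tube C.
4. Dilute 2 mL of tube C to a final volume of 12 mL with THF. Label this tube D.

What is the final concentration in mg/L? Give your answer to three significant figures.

Step 1: 60-fold → factor 60
Step 2: 100 μL brought to 500 μL → factor 500/100 = 5
Step 3: 0.45 mL + 1700 μL = 2.15 mL total → factor 2.15/0.45 = 4.7778
Step 4: 2 mL brought to 12 mL → factor 12/2 = 6
Overall dilution factor = 60 × 5 × 4.7778 × 6 = 8600
Final = 10.0 g/L / 8600 = 0.001163 g/L = 1.16 mg/L

1.16 mg/L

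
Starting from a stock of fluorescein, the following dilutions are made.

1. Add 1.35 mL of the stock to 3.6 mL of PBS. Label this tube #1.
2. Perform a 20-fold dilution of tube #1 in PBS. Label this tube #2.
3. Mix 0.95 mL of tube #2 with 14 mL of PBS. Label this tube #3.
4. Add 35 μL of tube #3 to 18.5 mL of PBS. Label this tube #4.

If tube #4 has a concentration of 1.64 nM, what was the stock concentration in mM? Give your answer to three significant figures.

Step 1: 1.35 mL + 3.6 mL = 4.95 mL total → factor 4.95/1.35 = 3.6667
Step 2: 20-fold → factor 20
Step 3: 0.95 mL + 14 mL = 14.95 mL total → factor 14.95/0.95 = 15.737
Step 4: 35 μL + 18.5 mL = 18535 μL total → factor 18535/35 = 529.57
Overall dilution factor = 3.6667 × 20 × 15.737 × 529.57 = 6.1114 × 10^5
Stock = 1.64 nM × 6.1114 × 10^5 = 1.002 × 10^6 nM = 1.00 mM

1.00 mM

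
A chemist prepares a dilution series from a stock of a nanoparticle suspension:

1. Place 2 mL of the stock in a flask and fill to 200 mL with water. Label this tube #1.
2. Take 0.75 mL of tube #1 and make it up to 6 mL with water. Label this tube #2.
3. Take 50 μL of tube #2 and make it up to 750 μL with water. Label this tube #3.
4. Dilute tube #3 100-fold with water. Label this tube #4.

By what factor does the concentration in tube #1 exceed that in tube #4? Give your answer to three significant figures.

1.20 × 10^4

Step 1: 2 mL brought to 200 mL → factor 200/2 = 100
Step 2: 0.75 mL brought to 6 mL → factor 6/0.75 = 8
Step 3: 50 μL brought to 750 μL → factor 750/50 = 15
Step 4: 100-fold → factor 100
Dilution factor to tube #1 = 100; to tube #4 = 1.2 × 10^6
[tube #1]/[tube #4] = (factor to tube #4)/(factor to tube #1) = 1.2 × 10^6/100 = 1.20 × 10^4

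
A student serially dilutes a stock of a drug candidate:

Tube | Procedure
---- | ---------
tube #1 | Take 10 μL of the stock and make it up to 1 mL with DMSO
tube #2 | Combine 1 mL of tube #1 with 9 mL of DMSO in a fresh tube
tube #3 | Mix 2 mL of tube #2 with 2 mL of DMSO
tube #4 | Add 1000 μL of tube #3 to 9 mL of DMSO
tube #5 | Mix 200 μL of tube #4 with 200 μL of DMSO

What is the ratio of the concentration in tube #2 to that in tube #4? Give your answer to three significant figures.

Step 1: 10 μL brought to 1 mL → factor 1000/10 = 100
Step 2: 1 mL + 9 mL = 10 mL total → factor 10/1 = 10
Step 3: 2 mL + 2 mL = 4 mL total → factor 4/2 = 2
Step 4: 1000 μL + 9 mL = 10000 μL total → factor 10000/1000 = 10
Dilution factor to tube #2 = 1000; to tube #4 = 20000
[tube #2]/[tube #4] = (factor to tube #4)/(factor to tube #2) = 20000/1000 = 20.0

20.0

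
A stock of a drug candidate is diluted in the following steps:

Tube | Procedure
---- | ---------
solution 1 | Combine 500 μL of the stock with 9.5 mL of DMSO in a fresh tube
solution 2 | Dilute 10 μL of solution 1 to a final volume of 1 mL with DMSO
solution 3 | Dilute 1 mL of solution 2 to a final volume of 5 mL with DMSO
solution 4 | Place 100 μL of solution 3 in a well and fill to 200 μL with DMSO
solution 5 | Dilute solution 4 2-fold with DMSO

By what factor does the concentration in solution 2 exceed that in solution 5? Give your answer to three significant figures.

Step 1: 500 μL + 9.5 mL = 10000 μL total → factor 10000/500 = 20
Step 2: 10 μL brought to 1 mL → factor 1000/10 = 100
Step 3: 1 mL brought to 5 mL → factor 5/1 = 5
Step 4: 100 μL brought to 200 μL → factor 200/100 = 2
Step 5: 2-fold → factor 2
Dilution factor to solution 2 = 2000; to solution 5 = 40000
[solution 2]/[solution 5] = (factor to solution 5)/(factor to solution 2) = 40000/2000 = 20.0

20.0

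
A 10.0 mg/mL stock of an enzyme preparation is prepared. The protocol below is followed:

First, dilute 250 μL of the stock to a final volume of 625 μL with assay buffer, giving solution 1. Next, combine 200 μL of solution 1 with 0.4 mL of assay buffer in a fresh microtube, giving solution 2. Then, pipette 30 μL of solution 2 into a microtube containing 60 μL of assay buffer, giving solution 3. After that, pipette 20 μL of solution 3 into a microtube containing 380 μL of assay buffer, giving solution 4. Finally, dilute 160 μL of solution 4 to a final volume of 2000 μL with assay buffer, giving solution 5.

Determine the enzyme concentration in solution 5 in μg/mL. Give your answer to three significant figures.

1.78 μg/mL

Step 1: 250 μL brought to 625 μL → factor 625/250 = 2.5
Step 2: 200 μL + 0.4 mL = 600 μL total → factor 600/200 = 3
Step 3: 30 μL + 60 μL = 90 μL total → factor 90/30 = 3
Step 4: 20 μL + 380 μL = 400 μL total → factor 400/20 = 20
Step 5: 160 μL brought to 2000 μL → factor 2000/160 = 12.5
Overall dilution factor = 2.5 × 3 × 3 × 20 × 12.5 = 5625
Final = 10.0 mg/mL / 5625 = 0.001778 mg/mL = 1.78 μg/mL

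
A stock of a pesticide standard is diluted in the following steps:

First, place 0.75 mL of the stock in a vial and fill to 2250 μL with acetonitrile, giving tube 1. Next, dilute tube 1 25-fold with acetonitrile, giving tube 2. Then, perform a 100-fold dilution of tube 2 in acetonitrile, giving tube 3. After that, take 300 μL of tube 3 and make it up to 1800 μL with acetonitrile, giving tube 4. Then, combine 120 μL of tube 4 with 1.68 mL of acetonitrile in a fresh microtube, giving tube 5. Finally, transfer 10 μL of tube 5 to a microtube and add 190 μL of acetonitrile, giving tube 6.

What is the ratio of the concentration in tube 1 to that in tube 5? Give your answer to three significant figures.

2.25 × 10^5

Step 1: 0.75 mL brought to 2250 μL → factor 2.25/0.75 = 3
Step 2: 25-fold → factor 25
Step 3: 100-fold → factor 100
Step 4: 300 μL brought to 1800 μL → factor 1800/300 = 6
Step 5: 120 μL + 1.68 mL = 1800 μL total → factor 1800/120 = 15
Dilution factor to tube 1 = 3; to tube 5 = 6.75 × 10^5
[tube 1]/[tube 5] = (factor to tube 5)/(factor to tube 1) = 6.75 × 10^5/3 = 2.25 × 10^5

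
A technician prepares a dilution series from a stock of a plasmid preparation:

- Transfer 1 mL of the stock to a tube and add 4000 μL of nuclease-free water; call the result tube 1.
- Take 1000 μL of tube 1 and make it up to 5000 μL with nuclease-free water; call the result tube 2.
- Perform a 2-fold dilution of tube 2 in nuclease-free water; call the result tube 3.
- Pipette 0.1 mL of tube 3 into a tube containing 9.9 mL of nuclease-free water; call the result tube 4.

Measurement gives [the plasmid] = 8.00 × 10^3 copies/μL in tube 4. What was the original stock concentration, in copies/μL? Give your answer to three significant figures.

Step 1: 1 mL + 4000 μL = 5 mL total → factor 5/1 = 5
Step 2: 1000 μL brought to 5000 μL → factor 5000/1000 = 5
Step 3: 2-fold → factor 2
Step 4: 0.1 mL + 9.9 mL = 10 mL total → factor 10/0.1 = 100
Overall dilution factor = 5 × 5 × 2 × 100 = 5000
Stock = 8.00 × 10^3 copies/μL × 5000 = 4.00 × 10^7 copies/μL

4.00 × 10^7 copies/μL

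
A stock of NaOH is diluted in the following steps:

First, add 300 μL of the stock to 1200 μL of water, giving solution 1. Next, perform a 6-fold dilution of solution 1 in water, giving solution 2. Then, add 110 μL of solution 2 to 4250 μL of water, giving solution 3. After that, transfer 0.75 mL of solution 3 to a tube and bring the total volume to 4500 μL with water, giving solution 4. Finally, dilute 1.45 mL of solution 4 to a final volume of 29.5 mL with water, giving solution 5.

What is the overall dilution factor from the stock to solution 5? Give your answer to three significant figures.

1.45 × 10^5

Step 1: 300 μL + 1200 μL = 1500 μL total → factor 1500/300 = 5
Step 2: 6-fold → factor 6
Step 3: 110 μL + 4250 μL = 4360 μL total → factor 4360/110 = 39.636
Step 4: 0.75 mL brought to 4500 μL → factor 4.5/0.75 = 6
Step 5: 1.45 mL brought to 29.5 mL → factor 29.5/1.45 = 20.345
Overall dilution factor = 5 × 6 × 39.636 × 6 × 20.345 = 1.4515 × 10^5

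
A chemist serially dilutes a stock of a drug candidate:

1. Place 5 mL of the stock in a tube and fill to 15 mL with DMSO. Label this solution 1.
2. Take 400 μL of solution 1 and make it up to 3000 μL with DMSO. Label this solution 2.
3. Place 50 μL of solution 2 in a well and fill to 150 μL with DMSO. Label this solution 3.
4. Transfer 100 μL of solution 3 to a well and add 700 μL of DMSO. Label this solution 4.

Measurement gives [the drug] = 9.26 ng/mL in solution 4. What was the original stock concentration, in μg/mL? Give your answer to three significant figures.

Step 1: 5 mL brought to 15 mL → factor 15/5 = 3
Step 2: 400 μL brought to 3000 μL → factor 3000/400 = 7.5
Step 3: 50 μL brought to 150 μL → factor 150/50 = 3
Step 4: 100 μL + 700 μL = 800 μL total → factor 800/100 = 8
Overall dilution factor = 3 × 7.5 × 3 × 8 = 540
Stock = 9.26 ng/mL × 540 = 5000 ng/mL = 5.00 μg/mL

5.00 μg/mL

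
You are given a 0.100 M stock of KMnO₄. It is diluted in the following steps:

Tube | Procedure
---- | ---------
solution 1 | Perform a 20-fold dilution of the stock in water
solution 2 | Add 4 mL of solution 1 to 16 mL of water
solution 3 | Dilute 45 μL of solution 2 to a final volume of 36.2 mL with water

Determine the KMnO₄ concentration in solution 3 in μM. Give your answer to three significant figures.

Step 1: 20-fold → factor 20
Step 2: 4 mL + 16 mL = 20 mL total → factor 20/4 = 5
Step 3: 45 μL brought to 36.2 mL → factor 36200/45 = 804.44
Overall dilution factor = 20 × 5 × 804.44 = 80444
Final = 0.100 M / 80444 = 1.243 × 10^-6 M = 1.24 μM

1.24 μM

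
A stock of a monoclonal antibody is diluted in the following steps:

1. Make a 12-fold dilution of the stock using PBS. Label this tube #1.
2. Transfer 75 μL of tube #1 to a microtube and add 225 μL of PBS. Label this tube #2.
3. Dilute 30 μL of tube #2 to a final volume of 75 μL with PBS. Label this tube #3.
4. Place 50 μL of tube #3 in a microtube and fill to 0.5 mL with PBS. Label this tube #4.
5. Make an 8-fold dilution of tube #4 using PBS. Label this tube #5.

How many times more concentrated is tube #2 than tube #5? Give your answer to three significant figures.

200

Step 1: 12-fold → factor 12
Step 2: 75 μL + 225 μL = 300 μL total → factor 300/75 = 4
Step 3: 30 μL brought to 75 μL → factor 75/30 = 2.5
Step 4: 50 μL brought to 0.5 mL → factor 500/50 = 10
Step 5: 8-fold → factor 8
Dilution factor to tube #2 = 48; to tube #5 = 9600
[tube #2]/[tube #5] = (factor to tube #5)/(factor to tube #2) = 9600/48 = 200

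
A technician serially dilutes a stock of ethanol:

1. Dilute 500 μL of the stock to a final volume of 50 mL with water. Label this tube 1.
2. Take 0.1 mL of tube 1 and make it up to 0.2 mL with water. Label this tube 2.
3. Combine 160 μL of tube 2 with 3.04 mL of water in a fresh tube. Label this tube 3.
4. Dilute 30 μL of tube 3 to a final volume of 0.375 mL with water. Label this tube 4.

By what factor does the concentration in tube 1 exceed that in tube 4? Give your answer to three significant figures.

500

Step 1: 500 μL brought to 50 mL → factor 50000/500 = 100
Step 2: 0.1 mL brought to 0.2 mL → factor 0.2/0.1 = 2
Step 3: 160 μL + 3.04 mL = 3200 μL total → factor 3200/160 = 20
Step 4: 30 μL brought to 0.375 mL → factor 375/30 = 12.5
Dilution factor to tube 1 = 100; to tube 4 = 50000
[tube 1]/[tube 4] = (factor to tube 4)/(factor to tube 1) = 50000/100 = 500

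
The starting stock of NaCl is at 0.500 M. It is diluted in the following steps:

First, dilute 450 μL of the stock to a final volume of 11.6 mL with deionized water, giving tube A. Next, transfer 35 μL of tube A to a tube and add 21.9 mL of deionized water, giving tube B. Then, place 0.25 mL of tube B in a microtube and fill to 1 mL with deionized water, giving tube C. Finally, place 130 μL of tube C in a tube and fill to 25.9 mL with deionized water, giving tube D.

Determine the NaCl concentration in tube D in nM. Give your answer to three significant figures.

38.8 nM

Step 1: 450 μL brought to 11.6 mL → factor 11600/450 = 25.778
Step 2: 35 μL + 21.9 mL = 21935 μL total → factor 21935/35 = 626.71
Step 3: 0.25 mL brought to 1 mL → factor 1/0.25 = 4
Step 4: 130 μL brought to 25.9 mL → factor 25900/130 = 199.23
Overall dilution factor = 25.778 × 626.71 × 4 × 199.23 = 1.2875 × 10^7
Final = 0.500 M / 1.2875 × 10^7 = 3.884 × 10^-8 M = 38.8 nM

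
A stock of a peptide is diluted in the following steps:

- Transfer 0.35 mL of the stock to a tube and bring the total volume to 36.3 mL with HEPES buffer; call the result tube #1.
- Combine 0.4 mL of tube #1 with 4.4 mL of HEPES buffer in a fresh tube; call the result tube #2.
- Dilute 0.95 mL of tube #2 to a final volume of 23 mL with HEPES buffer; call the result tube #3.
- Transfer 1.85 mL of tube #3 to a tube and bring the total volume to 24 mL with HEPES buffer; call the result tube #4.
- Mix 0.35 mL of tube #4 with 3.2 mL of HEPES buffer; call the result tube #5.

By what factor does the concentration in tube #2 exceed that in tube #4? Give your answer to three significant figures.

Step 1: 0.35 mL brought to 36.3 mL → factor 36.3/0.35 = 103.71
Step 2: 0.4 mL + 4.4 mL = 4.8 mL total → factor 4.8/0.4 = 12
Step 3: 0.95 mL brought to 23 mL → factor 23/0.95 = 24.211
Step 4: 1.85 mL brought to 24 mL → factor 24/1.85 = 12.973
Dilution factor to tube #2 = 1244.6; to tube #4 = 3.909 × 10^5
[tube #2]/[tube #4] = (factor to tube #4)/(factor to tube #2) = 3.909 × 10^5/1244.6 = 314

314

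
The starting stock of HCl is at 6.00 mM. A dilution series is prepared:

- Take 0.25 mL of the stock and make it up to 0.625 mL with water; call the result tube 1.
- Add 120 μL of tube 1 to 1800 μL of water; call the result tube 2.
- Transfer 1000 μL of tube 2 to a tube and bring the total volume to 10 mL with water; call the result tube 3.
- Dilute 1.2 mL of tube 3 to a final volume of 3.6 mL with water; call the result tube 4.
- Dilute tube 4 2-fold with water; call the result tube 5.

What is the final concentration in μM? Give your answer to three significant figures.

Step 1: 0.25 mL brought to 0.625 mL → factor 0.625/0.25 = 2.5
Step 2: 120 μL + 1800 μL = 1920 μL total → factor 1920/120 = 16
Step 3: 1000 μL brought to 10 mL → factor 10000/1000 = 10
Step 4: 1.2 mL brought to 3.6 mL → factor 3.6/1.2 = 3
Step 5: 2-fold → factor 2
Overall dilution factor = 2.5 × 16 × 10 × 3 × 2 = 2400
Final = 6.00 mM / 2400 = 0.002500 mM = 2.50 μM

2.50 μM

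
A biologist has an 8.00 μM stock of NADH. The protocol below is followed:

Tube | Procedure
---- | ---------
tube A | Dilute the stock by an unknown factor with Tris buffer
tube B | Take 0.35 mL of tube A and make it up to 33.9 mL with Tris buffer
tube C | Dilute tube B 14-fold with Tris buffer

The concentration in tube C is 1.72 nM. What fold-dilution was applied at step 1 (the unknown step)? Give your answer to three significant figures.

Step 1: unknown factor x
Step 2: 0.35 mL brought to 33.9 mL → factor 33.9/0.35 = 96.857
Step 3: 14-fold → factor 14
Product of known-step factors = 1356
Overall factor = 8.00 μM / (1.72 nM) = 4651.2
x = 4651.2 / 1356 = 3.43

3.43-fold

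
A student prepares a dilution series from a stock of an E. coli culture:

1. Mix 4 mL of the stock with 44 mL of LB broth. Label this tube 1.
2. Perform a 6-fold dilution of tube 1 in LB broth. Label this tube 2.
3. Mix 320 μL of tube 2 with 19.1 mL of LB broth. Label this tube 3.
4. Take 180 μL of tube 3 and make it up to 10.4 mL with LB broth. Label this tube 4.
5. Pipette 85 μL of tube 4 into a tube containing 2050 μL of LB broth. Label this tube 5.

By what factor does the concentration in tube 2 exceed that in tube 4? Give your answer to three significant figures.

3.51 × 10^3

Step 1: 4 mL + 44 mL = 48 mL total → factor 48/4 = 12
Step 2: 6-fold → factor 6
Step 3: 320 μL + 19.1 mL = 19420 μL total → factor 19420/320 = 60.688
Step 4: 180 μL brought to 10.4 mL → factor 10400/180 = 57.778
Dilution factor to tube 2 = 72; to tube 4 = 2.5246 × 10^5
[tube 2]/[tube 4] = (factor to tube 4)/(factor to tube 2) = 2.5246 × 10^5/72 = 3.51 × 10^3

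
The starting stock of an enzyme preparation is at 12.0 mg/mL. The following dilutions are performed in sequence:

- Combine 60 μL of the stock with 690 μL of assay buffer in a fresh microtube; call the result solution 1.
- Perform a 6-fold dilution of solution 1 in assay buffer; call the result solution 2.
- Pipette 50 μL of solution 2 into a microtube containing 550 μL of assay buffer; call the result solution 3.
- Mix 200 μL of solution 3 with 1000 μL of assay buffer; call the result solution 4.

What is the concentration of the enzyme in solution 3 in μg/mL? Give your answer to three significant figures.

13.3 μg/mL

Step 1: 60 μL + 690 μL = 750 μL total → factor 750/60 = 12.5
Step 2: 6-fold → factor 6
Step 3: 50 μL + 550 μL = 600 μL total → factor 600/50 = 12
Dilution factor through solution 3 = 12.5 × 6 × 12 = 900
[solution 3] = 12.0 mg/mL / 900 = 0.01333 mg/mL = 13.3 μg/mL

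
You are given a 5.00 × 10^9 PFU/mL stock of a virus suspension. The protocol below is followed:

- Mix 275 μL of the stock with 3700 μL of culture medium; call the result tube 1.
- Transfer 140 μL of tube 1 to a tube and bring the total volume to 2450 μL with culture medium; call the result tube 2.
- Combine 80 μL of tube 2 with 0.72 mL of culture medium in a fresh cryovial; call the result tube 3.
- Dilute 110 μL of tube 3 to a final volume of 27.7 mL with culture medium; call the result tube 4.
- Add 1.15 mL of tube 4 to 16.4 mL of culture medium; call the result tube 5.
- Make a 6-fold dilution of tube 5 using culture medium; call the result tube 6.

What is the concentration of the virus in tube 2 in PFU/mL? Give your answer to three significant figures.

1.98 × 10^7 PFU/mL

Step 1: 275 μL + 3700 μL = 3975 μL total → factor 3975/275 = 14.455
Step 2: 140 μL brought to 2450 μL → factor 2450/140 = 17.5
Dilution factor through tube 2 = 14.455 × 17.5 = 252.95
[tube 2] = 5.00 × 10^9 PFU/mL / 252.95 = 1.98 × 10^7 PFU/mL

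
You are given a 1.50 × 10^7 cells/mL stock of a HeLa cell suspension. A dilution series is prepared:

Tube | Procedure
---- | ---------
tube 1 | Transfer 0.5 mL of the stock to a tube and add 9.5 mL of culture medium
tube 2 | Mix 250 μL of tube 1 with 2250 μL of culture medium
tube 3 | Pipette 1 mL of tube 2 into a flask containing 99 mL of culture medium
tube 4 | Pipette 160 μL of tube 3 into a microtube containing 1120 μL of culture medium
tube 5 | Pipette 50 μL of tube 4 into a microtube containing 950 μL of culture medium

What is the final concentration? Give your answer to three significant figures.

4.69 cells/mL

Step 1: 0.5 mL + 9.5 mL = 10 mL total → factor 10/0.5 = 20
Step 2: 250 μL + 2250 μL = 2500 μL total → factor 2500/250 = 10
Step 3: 1 mL + 99 mL = 100 mL total → factor 100/1 = 100
Step 4: 160 μL + 1120 μL = 1280 μL total → factor 1280/160 = 8
Step 5: 50 μL + 950 μL = 1000 μL total → factor 1000/50 = 20
Overall dilution factor = 20 × 10 × 100 × 8 × 20 = 3.2 × 10^6
Final = 1.50 × 10^7 cells/mL / 3.2 × 10^6 = 4.69 cells/mL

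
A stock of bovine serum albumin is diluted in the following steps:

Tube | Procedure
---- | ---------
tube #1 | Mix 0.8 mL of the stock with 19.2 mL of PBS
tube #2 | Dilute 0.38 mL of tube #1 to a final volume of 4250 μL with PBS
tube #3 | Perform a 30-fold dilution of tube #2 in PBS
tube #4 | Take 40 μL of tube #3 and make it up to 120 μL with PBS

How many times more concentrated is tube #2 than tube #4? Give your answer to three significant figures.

Step 1: 0.8 mL + 19.2 mL = 20 mL total → factor 20/0.8 = 25
Step 2: 0.38 mL brought to 4250 μL → factor 4.25/0.38 = 11.184
Step 3: 30-fold → factor 30
Step 4: 40 μL brought to 120 μL → factor 120/40 = 3
Dilution factor to tube #2 = 279.61; to tube #4 = 25164
[tube #2]/[tube #4] = (factor to tube #4)/(factor to tube #2) = 25164/279.61 = 90.0

90.0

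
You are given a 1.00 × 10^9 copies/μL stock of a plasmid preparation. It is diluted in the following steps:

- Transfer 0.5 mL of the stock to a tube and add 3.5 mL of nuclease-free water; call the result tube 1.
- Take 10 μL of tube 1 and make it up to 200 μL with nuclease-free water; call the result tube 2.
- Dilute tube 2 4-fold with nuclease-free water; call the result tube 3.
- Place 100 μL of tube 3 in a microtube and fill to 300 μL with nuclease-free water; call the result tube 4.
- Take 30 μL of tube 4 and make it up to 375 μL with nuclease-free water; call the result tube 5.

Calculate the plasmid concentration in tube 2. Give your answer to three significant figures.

Step 1: 0.5 mL + 3.5 mL = 4 mL total → factor 4/0.5 = 8
Step 2: 10 μL brought to 200 μL → factor 200/10 = 20
Dilution factor through tube 2 = 8 × 20 = 160
[tube 2] = 1.00 × 10^9 copies/μL / 160 = 6.25 × 10^6 copies/μL

6.25 × 10^6 copies/μL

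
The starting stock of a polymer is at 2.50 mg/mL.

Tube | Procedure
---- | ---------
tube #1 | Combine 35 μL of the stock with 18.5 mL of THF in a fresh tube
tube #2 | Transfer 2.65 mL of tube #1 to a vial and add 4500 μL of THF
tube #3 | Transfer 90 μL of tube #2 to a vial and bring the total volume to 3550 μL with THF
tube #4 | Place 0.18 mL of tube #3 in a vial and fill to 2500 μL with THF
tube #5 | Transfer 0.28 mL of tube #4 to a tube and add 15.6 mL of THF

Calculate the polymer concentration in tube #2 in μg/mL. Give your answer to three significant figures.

Step 1: 35 μL + 18.5 mL = 18535 μL total → factor 18535/35 = 529.57
Step 2: 2.65 mL + 4500 μL = 7.15 mL total → factor 7.15/2.65 = 2.6981
Dilution factor through tube #2 = 529.57 × 2.6981 = 1428.8
[tube #2] = 2.50 mg/mL / 1428.8 = 0.001750 mg/mL = 1.75 μg/mL

1.75 μg/mL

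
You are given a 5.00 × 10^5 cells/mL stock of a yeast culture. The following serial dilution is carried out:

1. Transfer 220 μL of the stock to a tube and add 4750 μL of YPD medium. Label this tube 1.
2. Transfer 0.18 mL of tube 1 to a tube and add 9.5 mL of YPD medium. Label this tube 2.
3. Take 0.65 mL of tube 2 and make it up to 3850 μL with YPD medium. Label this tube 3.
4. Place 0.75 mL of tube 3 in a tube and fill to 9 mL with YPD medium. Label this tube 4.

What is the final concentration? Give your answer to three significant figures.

5.79 cells/mL

Step 1: 220 μL + 4750 μL = 4970 μL total → factor 4970/220 = 22.591
Step 2: 0.18 mL + 9.5 mL = 9.68 mL total → factor 9.68/0.18 = 53.778
Step 3: 0.65 mL brought to 3850 μL → factor 3.85/0.65 = 5.9231
Step 4: 0.75 mL brought to 9 mL → factor 9/0.75 = 12
Overall dilution factor = 22.591 × 53.778 × 5.9231 × 12 = 86351
Final = 5.00 × 10^5 cells/mL / 86351 = 5.79 cells/mL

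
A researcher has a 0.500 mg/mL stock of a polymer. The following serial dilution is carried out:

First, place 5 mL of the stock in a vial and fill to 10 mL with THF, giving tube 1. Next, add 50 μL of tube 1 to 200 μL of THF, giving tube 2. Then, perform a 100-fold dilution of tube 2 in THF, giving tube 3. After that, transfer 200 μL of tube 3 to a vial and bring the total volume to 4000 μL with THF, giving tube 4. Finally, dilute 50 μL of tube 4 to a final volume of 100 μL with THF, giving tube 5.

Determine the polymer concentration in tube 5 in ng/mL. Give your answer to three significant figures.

12.5 ng/mL

Step 1: 5 mL brought to 10 mL → factor 10/5 = 2
Step 2: 50 μL + 200 μL = 250 μL total → factor 250/50 = 5
Step 3: 100-fold → factor 100
Step 4: 200 μL brought to 4000 μL → factor 4000/200 = 20
Step 5: 50 μL brought to 100 μL → factor 100/50 = 2
Overall dilution factor = 2 × 5 × 100 × 20 × 2 = 40000
Final = 0.500 mg/mL / 40000 = 1.250 × 10^-5 mg/mL = 12.5 ng/mL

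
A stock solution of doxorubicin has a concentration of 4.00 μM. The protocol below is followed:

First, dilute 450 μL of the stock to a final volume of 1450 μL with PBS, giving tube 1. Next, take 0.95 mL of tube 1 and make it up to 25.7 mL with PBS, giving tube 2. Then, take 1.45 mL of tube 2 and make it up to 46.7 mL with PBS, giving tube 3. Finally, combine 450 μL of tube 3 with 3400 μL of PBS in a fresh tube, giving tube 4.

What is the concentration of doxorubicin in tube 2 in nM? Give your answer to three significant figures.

45.9 nM

Step 1: 450 μL brought to 1450 μL → factor 1450/450 = 3.2222
Step 2: 0.95 mL brought to 25.7 mL → factor 25.7/0.95 = 27.053
Dilution factor through tube 2 = 3.2222 × 27.053 = 87.17
[tube 2] = 4.00 μM / 87.17 = 0.04589 μM = 45.9 nM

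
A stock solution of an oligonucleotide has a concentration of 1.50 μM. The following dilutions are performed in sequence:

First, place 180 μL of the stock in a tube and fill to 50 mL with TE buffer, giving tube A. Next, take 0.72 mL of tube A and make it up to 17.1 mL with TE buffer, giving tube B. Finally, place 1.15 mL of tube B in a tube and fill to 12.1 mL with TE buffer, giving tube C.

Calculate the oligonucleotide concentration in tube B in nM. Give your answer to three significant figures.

0.227 nM

Step 1: 180 μL brought to 50 mL → factor 50000/180 = 277.78
Step 2: 0.72 mL brought to 17.1 mL → factor 17.1/0.72 = 23.75
Dilution factor through tube B = 277.78 × 23.75 = 6597.2
[tube B] = 1.50 μM / 6597.2 = 0.0002274 μM = 0.227 nM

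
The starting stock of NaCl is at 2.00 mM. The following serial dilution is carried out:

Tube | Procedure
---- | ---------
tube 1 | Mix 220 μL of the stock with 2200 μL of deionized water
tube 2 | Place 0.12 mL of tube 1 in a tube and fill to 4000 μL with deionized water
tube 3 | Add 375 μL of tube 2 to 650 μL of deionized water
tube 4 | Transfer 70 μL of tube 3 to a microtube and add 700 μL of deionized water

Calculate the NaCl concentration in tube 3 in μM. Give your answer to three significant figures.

Step 1: 220 μL + 2200 μL = 2420 μL total → factor 2420/220 = 11
Step 2: 0.12 mL brought to 4000 μL → factor 4/0.12 = 33.333
Step 3: 375 μL + 650 μL = 1025 μL total → factor 1025/375 = 2.7333
Dilution factor through tube 3 = 11 × 33.333 × 2.7333 = 1002.2
[tube 3] = 2.00 mM / 1002.2 = 0.001996 mM = 2.00 μM

2.00 μM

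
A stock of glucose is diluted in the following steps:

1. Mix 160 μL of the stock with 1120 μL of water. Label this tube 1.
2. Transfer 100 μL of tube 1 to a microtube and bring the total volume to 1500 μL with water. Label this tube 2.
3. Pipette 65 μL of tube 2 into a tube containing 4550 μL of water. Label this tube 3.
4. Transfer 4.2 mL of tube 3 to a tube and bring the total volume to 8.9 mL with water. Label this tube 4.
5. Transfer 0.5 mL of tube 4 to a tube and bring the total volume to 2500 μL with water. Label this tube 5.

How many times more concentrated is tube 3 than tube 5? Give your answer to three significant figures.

10.6

Step 1: 160 μL + 1120 μL = 1280 μL total → factor 1280/160 = 8
Step 2: 100 μL brought to 1500 μL → factor 1500/100 = 15
Step 3: 65 μL + 4550 μL = 4615 μL total → factor 4615/65 = 71
Step 4: 4.2 mL brought to 8.9 mL → factor 8.9/4.2 = 2.119
Step 5: 0.5 mL brought to 2500 μL → factor 2.5/0.5 = 5
Dilution factor to tube 3 = 8520; to tube 5 = 90271
[tube 3]/[tube 5] = (factor to tube 5)/(factor to tube 3) = 90271/8520 = 10.6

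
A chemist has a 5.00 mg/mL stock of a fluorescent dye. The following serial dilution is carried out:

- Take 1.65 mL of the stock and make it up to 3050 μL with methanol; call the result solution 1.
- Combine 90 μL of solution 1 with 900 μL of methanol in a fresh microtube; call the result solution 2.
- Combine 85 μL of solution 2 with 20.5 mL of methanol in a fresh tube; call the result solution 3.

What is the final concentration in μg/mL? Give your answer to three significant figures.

Step 1: 1.65 mL brought to 3050 μL → factor 3.05/1.65 = 1.8485
Step 2: 90 μL + 900 μL = 990 μL total → factor 990/90 = 11
Step 3: 85 μL + 20.5 mL = 20585 μL total → factor 20585/85 = 242.18
Overall dilution factor = 1.8485 × 11 × 242.18 = 4924.3
Final = 5.00 mg/mL / 4924.3 = 0.001015 mg/mL = 1.02 μg/mL

1.02 μg/mL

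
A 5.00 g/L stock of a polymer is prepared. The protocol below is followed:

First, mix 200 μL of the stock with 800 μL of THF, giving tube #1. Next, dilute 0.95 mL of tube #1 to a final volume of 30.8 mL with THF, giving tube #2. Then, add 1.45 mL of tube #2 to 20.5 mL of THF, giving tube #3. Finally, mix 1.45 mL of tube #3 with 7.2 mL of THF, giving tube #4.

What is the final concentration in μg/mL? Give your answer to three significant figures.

0.342 μg/mL

Step 1: 200 μL + 800 μL = 1000 μL total → factor 1000/200 = 5
Step 2: 0.95 mL brought to 30.8 mL → factor 30.8/0.95 = 32.421
Step 3: 1.45 mL + 20.5 mL = 21.95 mL total → factor 21.95/1.45 = 15.138
Step 4: 1.45 mL + 7.2 mL = 8.65 mL total → factor 8.65/1.45 = 5.9655
Overall dilution factor = 5 × 32.421 × 15.138 × 5.9655 = 14639
Final = 5.00 g/L / 14639 = 0.0003416 g/L = 0.342 μg/mL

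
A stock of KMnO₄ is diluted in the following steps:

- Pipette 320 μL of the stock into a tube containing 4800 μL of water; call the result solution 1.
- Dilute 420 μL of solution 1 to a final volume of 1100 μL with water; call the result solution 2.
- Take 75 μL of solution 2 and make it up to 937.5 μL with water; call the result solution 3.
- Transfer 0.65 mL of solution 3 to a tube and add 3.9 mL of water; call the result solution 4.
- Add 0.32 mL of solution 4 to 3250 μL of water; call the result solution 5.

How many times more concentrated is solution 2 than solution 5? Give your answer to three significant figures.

Step 1: 320 μL + 4800 μL = 5120 μL total → factor 5120/320 = 16
Step 2: 420 μL brought to 1100 μL → factor 1100/420 = 2.619
Step 3: 75 μL brought to 937.5 μL → factor 937.5/75 = 12.5
Step 4: 0.65 mL + 3.9 mL = 4.55 mL total → factor 4.55/0.65 = 7
Step 5: 0.32 mL + 3250 μL = 3.57 mL total → factor 3.57/0.32 = 11.156
Dilution factor to solution 2 = 41.905; to solution 5 = 40906
[solution 2]/[solution 5] = (factor to solution 5)/(factor to solution 2) = 40906/41.905 = 976

976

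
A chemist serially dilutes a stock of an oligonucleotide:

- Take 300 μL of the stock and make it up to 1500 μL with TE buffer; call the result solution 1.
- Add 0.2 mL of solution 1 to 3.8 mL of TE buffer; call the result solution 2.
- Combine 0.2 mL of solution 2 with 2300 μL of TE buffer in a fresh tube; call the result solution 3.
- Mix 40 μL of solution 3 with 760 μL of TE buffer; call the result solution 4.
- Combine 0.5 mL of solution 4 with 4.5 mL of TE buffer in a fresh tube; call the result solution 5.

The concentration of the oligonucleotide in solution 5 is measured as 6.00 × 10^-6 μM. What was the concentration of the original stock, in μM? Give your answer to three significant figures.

1.50 μM

Step 1: 300 μL brought to 1500 μL → factor 1500/300 = 5
Step 2: 0.2 mL + 3.8 mL = 4 mL total → factor 4/0.2 = 20
Step 3: 0.2 mL + 2300 μL = 2.5 mL total → factor 2.5/0.2 = 12.5
Step 4: 40 μL + 760 μL = 800 μL total → factor 800/40 = 20
Step 5: 0.5 mL + 4.5 mL = 5 mL total → factor 5/0.5 = 10
Overall dilution factor = 5 × 20 × 12.5 × 20 × 10 = 2.5 × 10^5
Stock = 6.00 × 10^-6 μM × 2.5 × 10^5 = 1.50 μM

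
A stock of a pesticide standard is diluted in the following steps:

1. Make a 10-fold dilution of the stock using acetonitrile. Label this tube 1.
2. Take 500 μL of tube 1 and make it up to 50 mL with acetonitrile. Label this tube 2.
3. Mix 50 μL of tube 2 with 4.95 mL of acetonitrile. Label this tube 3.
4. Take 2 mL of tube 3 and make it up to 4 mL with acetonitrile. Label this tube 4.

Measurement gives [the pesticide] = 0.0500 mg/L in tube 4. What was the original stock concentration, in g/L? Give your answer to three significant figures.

10.0 g/L

Step 1: 10-fold → factor 10
Step 2: 500 μL brought to 50 mL → factor 50000/500 = 100
Step 3: 50 μL + 4.95 mL = 5000 μL total → factor 5000/50 = 100
Step 4: 2 mL brought to 4 mL → factor 4/2 = 2
Overall dilution factor = 10 × 100 × 100 × 2 = 2 × 10^5
Stock = 0.0500 mg/L × 2 × 10^5 = 1.000 × 10^4 mg/L = 10.0 g/L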